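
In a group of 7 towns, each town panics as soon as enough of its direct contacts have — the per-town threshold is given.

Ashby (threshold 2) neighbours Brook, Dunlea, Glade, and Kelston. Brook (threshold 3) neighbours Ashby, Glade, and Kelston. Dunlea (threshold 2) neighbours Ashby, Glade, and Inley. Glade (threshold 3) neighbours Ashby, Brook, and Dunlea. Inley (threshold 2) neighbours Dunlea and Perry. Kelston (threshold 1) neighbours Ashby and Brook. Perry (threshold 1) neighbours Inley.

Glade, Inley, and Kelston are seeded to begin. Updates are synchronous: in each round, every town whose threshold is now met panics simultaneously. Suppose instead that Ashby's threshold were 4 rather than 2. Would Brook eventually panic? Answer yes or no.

no

With Ashby's threshold at 4:
Round 1 — Glade, Inley, Kelston panic (initial).
Round 2 — checking thresholds:
  Ashby: 2 of 4 neighbours < 4, holds.
  Brook: 2 of 3 neighbours < 3, holds.
  Dunlea: 2 of 3 neighbours ≥ 2, panics.
  Perry: 1 of 1 neighbours ≥ 1, panics.
Round 3 — no new panics; cascade stops.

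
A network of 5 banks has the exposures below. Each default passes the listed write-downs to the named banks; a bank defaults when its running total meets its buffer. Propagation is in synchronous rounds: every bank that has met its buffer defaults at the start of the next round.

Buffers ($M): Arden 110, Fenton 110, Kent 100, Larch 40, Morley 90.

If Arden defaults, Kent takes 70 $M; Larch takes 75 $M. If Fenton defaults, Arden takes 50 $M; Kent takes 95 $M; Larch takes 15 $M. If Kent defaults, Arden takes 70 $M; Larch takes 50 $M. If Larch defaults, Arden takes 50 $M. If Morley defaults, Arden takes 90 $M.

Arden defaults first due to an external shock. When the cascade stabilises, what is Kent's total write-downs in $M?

70

Round 1 — Arden defaults (initial).
  Kent: +70 → 70 < 100
  Larch: +75 → 75 ≥ 40
Round 2 — Larch defaults.
No further defaults.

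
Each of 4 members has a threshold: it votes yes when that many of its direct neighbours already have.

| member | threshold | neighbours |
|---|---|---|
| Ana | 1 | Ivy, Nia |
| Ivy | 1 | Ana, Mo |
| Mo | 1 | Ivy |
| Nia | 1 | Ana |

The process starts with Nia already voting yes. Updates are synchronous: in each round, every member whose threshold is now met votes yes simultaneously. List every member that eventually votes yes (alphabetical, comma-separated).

Round 1 — Nia votes yes (initial).
Round 2 — checking thresholds:
  Ana: 1 of 2 neighbours ≥ 1, votes yes.
Round 3 — checking thresholds:
  Ivy: 1 of 2 neighbours ≥ 1, votes yes.
Round 4 — checking thresholds:
  Mo: 1 of 1 neighbours ≥ 1, votes yes.
Round 5 — no new yes votes; cascade stops.

Ana, Ivy, Mo, Nia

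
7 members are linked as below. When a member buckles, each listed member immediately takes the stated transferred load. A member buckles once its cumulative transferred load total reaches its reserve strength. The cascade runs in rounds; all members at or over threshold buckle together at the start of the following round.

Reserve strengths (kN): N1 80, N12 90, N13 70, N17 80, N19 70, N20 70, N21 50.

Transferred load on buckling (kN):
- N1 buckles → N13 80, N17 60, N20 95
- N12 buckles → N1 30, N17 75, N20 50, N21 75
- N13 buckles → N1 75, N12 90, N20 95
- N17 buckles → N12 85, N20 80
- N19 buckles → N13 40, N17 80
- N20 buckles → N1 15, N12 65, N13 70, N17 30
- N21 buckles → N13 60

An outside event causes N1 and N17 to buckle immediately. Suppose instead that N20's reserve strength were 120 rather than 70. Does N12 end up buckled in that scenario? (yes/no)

With N20's reserve strength at 120:
Round 1 — N1, N17 buckle (initial).
  N12: +85 → 85 < 90
  N13: +80 → 80 ≥ 70
  N20: +95+80 → 175 ≥ 120
Round 2 — N13, N20 buckle.
  N12: +90+65 → 240 ≥ 90
Round 3 — N12 buckles.
  N21: +75 → 75 ≥ 50
Round 4 — N21 buckles.
No further bucklings.

yes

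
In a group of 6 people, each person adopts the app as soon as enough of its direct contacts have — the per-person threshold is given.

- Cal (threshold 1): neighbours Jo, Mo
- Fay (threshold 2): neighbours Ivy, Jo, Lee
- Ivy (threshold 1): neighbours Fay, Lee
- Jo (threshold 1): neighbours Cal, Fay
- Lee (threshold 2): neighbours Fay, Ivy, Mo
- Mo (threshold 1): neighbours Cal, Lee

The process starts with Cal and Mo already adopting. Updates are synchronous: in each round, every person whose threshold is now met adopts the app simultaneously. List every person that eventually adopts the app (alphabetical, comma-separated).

Cal, Jo, Mo

Round 1 — Cal, Mo adopt the app (initial).
Round 2 — checking thresholds:
  Jo: 1 of 2 neighbours ≥ 1, adopts the app.
  Lee: 1 of 3 neighbours < 2, below threshold.
Round 3 — no new adoptions; cascade stops.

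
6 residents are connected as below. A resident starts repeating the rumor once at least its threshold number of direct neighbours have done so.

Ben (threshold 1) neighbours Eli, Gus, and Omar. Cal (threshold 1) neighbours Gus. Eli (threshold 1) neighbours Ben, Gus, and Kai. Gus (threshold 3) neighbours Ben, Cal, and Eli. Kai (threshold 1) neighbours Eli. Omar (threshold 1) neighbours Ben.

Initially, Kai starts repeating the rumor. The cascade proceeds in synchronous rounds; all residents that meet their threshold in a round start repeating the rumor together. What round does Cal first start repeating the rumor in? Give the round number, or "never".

Round 1 — Kai starts repeating the rumor (initial).
Round 2 — checking thresholds:
  Eli: 1 of 3 neighbours ≥ 1, starts repeating the rumor.
Round 3 — checking thresholds:
  Ben: 1 of 3 neighbours ≥ 1, starts repeating the rumor.
  Gus: 1 of 3 neighbours < 3, not yet.
Round 4 — checking thresholds:
  Gus: 2 of 3 neighbours < 3, not yet.
  Omar: 1 of 1 neighbours ≥ 1, starts repeating the rumor.
Round 5 — no new spreads; cascade stops.

never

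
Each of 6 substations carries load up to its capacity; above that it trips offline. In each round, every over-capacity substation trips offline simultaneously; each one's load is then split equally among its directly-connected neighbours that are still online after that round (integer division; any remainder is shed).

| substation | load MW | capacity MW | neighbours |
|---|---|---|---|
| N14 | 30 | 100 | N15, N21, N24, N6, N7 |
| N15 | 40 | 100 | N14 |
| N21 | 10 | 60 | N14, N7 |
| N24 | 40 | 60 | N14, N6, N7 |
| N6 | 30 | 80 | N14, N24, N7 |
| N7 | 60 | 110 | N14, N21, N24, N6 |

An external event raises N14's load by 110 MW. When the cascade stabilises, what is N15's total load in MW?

Round 1 — N14 at 140 > 100. N14 trips offline.
  N14 sheds 140 MW to N15, N21, N24, N6, N7: 28 each.
    N15: 40+28 = 68 ≤ 100
    N21: 10+28 = 38 ≤ 60
    N24: 40+28 = 68 > 60
    N6: 30+28 = 58 ≤ 80
    N7: 60+28 = 88 ≤ 110
Round 2 — N24 trips offline.
  N24 sheds 68 MW to N6, N7: 34 each.
    N6: 58+34 = 92 > 80
    N7: 88+34 = 122 > 110
Round 3 — N6, N7 trip offline.
  N6 sheds 92 MW: no online neighbours, lost.
  N7 sheds 122 MW to N21: 122 each.
    N21: 38+122 = 160 > 60
Round 4 — N21 trips offline.
  N21 sheds 160 MW: no online neighbours, lost.
No further trips.

68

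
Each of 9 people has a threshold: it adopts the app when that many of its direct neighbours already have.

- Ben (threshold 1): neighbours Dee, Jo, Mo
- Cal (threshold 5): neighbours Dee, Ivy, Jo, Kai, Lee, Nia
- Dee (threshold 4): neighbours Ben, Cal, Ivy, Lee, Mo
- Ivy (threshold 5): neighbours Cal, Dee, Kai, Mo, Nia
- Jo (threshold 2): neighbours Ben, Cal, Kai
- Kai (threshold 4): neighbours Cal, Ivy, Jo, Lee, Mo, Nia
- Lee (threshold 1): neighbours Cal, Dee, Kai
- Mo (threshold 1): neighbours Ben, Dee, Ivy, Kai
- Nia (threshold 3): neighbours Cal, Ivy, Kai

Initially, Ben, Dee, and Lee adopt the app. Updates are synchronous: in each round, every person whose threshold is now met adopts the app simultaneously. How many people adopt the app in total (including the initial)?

Round 1 — Ben, Dee, Lee adopt the app (initial).
Round 2 — checking thresholds:
  Cal: 2 of 6 neighbours < 5, not yet.
  Ivy: 1 of 5 neighbours < 5, not yet.
  Jo: 1 of 3 neighbours < 2, not yet.
  Kai: 1 of 6 neighbours < 4, not yet.
  Mo: 2 of 4 neighbours ≥ 1, adopts the app.
Round 3 — no new adoptions; cascade stops.

4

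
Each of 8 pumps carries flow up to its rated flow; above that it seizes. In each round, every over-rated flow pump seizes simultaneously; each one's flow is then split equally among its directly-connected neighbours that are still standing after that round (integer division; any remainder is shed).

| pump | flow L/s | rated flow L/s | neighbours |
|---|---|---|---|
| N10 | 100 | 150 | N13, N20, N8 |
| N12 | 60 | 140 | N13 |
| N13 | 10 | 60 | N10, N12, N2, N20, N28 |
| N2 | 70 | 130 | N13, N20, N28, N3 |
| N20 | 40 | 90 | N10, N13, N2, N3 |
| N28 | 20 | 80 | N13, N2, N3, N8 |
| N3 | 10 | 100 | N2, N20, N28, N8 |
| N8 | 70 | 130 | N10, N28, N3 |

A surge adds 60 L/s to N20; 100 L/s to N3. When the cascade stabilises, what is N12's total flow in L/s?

Round 1 — N20 at 100 > 90; N3 at 110 > 100. N20, N3 seize.
  N20 sheds 100 L/s to N10, N13, N2: 33 each (1 lost).
    N10: 100+33 = 133 ≤ 150
    N13: 10+33 = 43 ≤ 60
    N2: 70+33 = 103 ≤ 130
  N3 sheds 110 L/s to N2, N28, N8: 36 each (2 lost).
    N2: 103+36 = 139 > 130
    N28: 20+36 = 56 ≤ 80
    N8: 70+36 = 106 ≤ 130
Round 2 — N2 seizes.
  N2 sheds 139 L/s to N13, N28: 69 each (1 lost).
    N13: 43+69 = 112 > 60
    N28: 56+69 = 125 > 80
Round 3 — N13, N28 seize.
  N13 sheds 112 L/s to N10, N12: 56 each.
    N10: 133+56 = 189 > 150
    N12: 60+56 = 116 ≤ 140
  N28 sheds 125 L/s to N8: 125 each.
    N8: 106+125 = 231 > 130
Round 4 — N10, N8 seize.
  N10 sheds 189 L/s: no online neighbours, lost.
  N8 sheds 231 L/s: no online neighbours, lost.
No further seizures.

116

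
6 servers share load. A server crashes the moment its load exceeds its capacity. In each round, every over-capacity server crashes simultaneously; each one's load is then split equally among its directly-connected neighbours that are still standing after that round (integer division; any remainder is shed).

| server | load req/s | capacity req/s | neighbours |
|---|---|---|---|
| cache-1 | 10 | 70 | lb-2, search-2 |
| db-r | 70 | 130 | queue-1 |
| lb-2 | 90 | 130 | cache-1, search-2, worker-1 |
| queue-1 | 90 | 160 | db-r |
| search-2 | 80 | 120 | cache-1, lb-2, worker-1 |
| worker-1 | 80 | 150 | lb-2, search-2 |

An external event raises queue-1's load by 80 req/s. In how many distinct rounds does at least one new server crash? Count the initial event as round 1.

2

Round 1 — queue-1 at 170 > 160. queue-1 crashes.
  queue-1 sheds 170 req/s to db-r: 170 each.
    db-r: 70+170 = 240 > 130
Round 2 — db-r crashes.
  db-r sheds 240 req/s: no online neighbours, lost.
No further crashes.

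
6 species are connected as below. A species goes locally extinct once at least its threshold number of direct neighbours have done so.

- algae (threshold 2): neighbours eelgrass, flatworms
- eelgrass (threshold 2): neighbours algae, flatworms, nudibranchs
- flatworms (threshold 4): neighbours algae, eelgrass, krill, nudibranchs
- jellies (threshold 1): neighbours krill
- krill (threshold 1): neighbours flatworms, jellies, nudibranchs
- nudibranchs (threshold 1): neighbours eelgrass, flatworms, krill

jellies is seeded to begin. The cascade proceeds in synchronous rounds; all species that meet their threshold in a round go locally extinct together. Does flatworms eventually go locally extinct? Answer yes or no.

Round 1 — jellies goes locally extinct (initial).
Round 2 — checking thresholds:
  krill: 1 of 3 neighbours ≥ 1, goes locally extinct.
Round 3 — checking thresholds:
  flatworms: 1 of 4 neighbours < 4, not yet.
  nudibranchs: 1 of 3 neighbours ≥ 1, goes locally extinct.
Round 4 — no new extinctions; cascade stops.

no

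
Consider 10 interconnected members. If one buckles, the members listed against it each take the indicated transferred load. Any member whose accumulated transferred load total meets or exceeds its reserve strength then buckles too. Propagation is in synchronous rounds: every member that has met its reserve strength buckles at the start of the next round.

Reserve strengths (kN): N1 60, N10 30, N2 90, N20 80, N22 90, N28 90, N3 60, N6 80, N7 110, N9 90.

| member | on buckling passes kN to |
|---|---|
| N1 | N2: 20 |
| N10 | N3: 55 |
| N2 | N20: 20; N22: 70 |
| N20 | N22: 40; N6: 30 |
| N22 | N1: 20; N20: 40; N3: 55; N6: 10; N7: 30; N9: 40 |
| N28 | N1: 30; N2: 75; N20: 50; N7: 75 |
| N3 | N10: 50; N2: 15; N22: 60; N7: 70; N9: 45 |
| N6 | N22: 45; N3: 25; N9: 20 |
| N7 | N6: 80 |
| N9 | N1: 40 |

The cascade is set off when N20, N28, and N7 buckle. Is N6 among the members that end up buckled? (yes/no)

Round 1 — N20, N28, N7 buckle (initial).
  N1: +30 → 30 < 60
  N2: +75 → 75 < 90
  N22: +40 → 40 < 90
  N6: +30+80 → 110 ≥ 80
Round 2 — N6 buckles.
  N22: +45 → 85 < 90
  N3: +25 → 25 < 60
  N9: +20 → 20 < 90
No further bucklings.

yes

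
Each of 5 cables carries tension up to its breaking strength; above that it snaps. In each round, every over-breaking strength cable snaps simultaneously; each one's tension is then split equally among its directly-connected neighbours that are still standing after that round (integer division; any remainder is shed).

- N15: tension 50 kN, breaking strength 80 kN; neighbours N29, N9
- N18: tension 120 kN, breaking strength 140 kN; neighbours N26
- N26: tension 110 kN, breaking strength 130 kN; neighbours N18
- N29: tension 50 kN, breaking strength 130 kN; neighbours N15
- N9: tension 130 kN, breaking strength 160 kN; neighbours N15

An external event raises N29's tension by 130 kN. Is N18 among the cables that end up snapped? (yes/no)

Round 1 — N29 at 180 > 130. N29 snaps.
  N29 sheds 180 kN to N15: 180 each.
    N15: 50+180 = 230 > 80
Round 2 — N15 snaps.
  N15 sheds 230 kN to N9: 230 each.
    N9: 130+230 = 360 > 160
Round 3 — N9 snaps.
  N9 sheds 360 kN: no online neighbours, lost.
No further breaks.

no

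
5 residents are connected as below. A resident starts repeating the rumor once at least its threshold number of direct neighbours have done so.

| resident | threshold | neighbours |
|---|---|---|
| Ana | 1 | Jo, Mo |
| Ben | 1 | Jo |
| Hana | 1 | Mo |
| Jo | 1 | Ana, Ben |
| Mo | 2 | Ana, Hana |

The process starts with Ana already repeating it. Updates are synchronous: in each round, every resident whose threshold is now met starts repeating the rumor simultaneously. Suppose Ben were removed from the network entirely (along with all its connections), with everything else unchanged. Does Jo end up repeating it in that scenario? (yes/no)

yes

With Ben removed:
Round 1 — Ana starts repeating the rumor (initial).
Round 2 — checking thresholds:
  Jo: 1 of 1 neighbours ≥ 1, starts repeating the rumor.
  Mo: 1 of 2 neighbours < 2, below threshold.
Round 3 — no new spreads; cascade stops.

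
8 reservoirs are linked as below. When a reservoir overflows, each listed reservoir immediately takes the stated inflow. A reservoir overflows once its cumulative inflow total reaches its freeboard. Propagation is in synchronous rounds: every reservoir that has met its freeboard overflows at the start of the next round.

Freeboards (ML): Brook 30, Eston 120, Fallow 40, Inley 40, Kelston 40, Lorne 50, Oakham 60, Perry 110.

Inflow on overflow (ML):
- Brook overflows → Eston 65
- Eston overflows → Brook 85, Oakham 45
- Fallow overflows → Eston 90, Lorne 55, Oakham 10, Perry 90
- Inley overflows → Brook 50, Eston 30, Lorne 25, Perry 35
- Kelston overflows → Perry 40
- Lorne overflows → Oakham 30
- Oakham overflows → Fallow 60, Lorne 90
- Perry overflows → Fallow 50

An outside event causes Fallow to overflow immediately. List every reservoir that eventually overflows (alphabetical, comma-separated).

Fallow, Lorne

Round 1 — Fallow overflows (initial).
  Eston: +90 → 90 < 120
  Lorne: +55 → 55 ≥ 50
  Oakham: +10 → 10 < 60
  Perry: +90 → 90 < 110
Round 2 — Lorne overflows.
  Oakham: +30 → 40 < 60
No further overflows.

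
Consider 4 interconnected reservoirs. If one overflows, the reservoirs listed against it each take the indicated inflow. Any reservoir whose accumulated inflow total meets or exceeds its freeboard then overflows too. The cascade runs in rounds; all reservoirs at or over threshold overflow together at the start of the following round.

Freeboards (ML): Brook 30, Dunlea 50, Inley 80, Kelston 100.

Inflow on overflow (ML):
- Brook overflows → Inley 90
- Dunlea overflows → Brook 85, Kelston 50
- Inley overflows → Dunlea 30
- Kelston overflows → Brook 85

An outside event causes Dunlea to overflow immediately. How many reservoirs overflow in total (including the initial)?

Round 1 — Dunlea overflows (initial).
  Brook: +85 → 85 ≥ 30
  Kelston: +50 → 50 < 100
Round 2 — Brook overflows.
  Inley: +90 → 90 ≥ 80
Round 3 — Inley overflows.
No further overflows.

3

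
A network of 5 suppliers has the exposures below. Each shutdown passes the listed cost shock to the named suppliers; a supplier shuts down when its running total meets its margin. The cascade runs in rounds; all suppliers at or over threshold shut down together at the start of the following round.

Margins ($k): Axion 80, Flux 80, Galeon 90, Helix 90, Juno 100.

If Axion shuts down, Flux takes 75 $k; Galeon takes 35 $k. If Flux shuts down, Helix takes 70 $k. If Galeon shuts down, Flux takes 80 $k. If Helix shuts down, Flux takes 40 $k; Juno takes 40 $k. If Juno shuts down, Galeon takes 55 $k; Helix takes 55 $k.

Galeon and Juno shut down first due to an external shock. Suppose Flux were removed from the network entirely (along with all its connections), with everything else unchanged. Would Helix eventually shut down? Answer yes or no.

With Flux removed:
Round 1 — Galeon, Juno shut down (initial).
  Helix: +55 → 55 < 90
No further shutdowns.

no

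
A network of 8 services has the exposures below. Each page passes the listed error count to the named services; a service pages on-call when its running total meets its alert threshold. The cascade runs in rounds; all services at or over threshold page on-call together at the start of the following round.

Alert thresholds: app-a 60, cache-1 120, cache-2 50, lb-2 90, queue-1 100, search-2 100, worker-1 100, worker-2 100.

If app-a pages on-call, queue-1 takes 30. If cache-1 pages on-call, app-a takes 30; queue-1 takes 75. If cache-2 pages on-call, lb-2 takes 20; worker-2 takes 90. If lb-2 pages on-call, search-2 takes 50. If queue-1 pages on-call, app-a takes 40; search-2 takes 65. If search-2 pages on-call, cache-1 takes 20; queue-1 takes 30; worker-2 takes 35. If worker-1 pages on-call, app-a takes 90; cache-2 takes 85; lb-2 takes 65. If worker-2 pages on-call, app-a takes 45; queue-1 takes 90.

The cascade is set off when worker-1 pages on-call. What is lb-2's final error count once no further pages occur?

Round 1 — worker-1 pages on-call (initial).
  app-a: +90 → 90 ≥ 60
  cache-2: +85 → 85 ≥ 50
  lb-2: +65 → 65 < 90
Round 2 — app-a, cache-2 page on-call.
  lb-2: +20 → 85 < 90
  queue-1: +30 → 30 < 100
  worker-2: +90 → 90 < 100
No further pages.

85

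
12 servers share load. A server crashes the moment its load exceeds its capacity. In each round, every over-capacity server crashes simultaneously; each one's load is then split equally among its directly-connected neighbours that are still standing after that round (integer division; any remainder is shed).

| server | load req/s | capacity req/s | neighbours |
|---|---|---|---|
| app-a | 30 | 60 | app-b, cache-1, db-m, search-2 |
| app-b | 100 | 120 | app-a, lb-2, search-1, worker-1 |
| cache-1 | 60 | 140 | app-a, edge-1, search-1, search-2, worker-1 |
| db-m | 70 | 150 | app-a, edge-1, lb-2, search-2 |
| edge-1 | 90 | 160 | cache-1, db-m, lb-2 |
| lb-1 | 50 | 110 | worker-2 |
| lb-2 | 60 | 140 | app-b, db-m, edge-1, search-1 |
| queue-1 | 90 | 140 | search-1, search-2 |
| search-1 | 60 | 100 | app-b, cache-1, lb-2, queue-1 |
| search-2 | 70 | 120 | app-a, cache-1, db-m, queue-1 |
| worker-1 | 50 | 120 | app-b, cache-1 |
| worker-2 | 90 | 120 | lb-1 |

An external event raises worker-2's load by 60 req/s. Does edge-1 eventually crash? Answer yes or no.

no

Round 1 — worker-2 at 150 > 120. worker-2 crashes.
  worker-2 sheds 150 req/s to lb-1: 150 each.
    lb-1: 50+150 = 200 > 110
Round 2 — lb-1 crashes.
  lb-1 sheds 200 req/s: no online neighbours, lost.
No further crashes.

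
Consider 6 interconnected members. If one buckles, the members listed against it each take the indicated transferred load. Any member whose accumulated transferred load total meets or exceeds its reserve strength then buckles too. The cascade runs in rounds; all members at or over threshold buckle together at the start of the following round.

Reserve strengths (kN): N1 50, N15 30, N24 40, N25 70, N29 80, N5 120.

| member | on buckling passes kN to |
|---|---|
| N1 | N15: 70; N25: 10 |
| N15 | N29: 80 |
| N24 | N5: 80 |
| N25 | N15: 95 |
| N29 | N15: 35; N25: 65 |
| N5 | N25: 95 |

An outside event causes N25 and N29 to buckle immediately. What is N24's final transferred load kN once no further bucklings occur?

Round 1 — N25, N29 buckle (initial).
  N15: +95+35 → 130 ≥ 30
Round 2 — N15 buckles.
No further bucklings.

0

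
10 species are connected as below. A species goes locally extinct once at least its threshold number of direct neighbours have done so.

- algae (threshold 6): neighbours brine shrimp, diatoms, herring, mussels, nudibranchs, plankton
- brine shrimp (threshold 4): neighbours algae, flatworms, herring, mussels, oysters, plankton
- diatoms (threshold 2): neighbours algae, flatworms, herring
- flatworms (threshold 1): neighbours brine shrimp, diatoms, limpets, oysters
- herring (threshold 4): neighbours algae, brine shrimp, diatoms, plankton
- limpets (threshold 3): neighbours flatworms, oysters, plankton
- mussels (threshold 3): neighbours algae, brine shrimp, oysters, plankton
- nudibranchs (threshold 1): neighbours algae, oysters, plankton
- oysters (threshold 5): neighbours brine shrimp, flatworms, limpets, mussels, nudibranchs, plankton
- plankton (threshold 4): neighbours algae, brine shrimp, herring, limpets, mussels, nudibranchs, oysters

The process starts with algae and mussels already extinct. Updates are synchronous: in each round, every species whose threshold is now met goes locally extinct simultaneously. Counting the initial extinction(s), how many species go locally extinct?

3

Round 1 — algae, mussels go locally extinct (initial).
Round 2 — checking thresholds:
  brine shrimp: 2 of 6 neighbours < 4, not yet.
  diatoms: 1 of 3 neighbours < 2, not yet.
  herring: 1 of 4 neighbours < 4, not yet.
  nudibranchs: 1 of 3 neighbours ≥ 1, goes locally extinct.
  oysters: 1 of 6 neighbours < 5, not yet.
  plankton: 2 of 7 neighbours < 4, not yet.
Round 3 — no new extinctions; cascade stops.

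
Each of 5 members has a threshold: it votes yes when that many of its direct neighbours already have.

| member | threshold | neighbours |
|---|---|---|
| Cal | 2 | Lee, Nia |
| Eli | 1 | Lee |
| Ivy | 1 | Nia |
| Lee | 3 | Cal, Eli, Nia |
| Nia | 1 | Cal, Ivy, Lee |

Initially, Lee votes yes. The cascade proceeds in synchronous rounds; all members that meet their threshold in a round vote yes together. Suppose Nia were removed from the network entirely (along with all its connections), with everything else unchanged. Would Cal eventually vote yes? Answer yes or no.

no

With Nia removed:
Round 1 — Lee votes yes (initial).
Round 2 — checking thresholds:
  Cal: 1 of 1 neighbours < 2, below threshold.
  Eli: 1 of 1 neighbours ≥ 1, votes yes.
Round 3 — no new yes votes; cascade stops.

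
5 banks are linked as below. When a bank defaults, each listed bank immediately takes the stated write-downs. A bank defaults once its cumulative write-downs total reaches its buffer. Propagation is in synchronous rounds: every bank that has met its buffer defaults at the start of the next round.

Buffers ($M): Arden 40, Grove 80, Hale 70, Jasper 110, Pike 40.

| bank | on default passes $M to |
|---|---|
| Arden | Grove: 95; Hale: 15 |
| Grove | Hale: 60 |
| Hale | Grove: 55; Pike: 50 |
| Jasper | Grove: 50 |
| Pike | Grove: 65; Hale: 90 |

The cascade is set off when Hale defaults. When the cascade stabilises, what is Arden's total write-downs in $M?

Round 1 — Hale defaults (initial).
  Grove: +55 → 55 < 80
  Pike: +50 → 50 ≥ 40
Round 2 — Pike defaults.
  Grove: +65 → 120 ≥ 80
Round 3 — Grove defaults.
No further defaults.

0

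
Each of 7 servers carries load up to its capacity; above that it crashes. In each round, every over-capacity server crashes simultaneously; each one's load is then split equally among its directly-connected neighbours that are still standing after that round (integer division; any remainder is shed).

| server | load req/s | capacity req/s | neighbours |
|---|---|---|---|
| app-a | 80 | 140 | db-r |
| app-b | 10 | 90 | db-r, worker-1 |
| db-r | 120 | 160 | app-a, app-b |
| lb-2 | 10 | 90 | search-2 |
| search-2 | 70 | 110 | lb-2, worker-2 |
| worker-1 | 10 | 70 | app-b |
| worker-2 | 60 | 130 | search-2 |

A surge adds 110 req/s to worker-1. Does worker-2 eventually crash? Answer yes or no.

no

Round 1 — worker-1 at 120 > 70. worker-1 crashes.
  worker-1 sheds 120 req/s to app-b: 120 each.
    app-b: 10+120 = 130 > 90
Round 2 — app-b crashes.
  app-b sheds 130 req/s to db-r: 130 each.
    db-r: 120+130 = 250 > 160
Round 3 — db-r crashes.
  db-r sheds 250 req/s to app-a: 250 each.
    app-a: 80+250 = 330 > 140
Round 4 — app-a crashes.
  app-a sheds 330 req/s: no online neighbours, lost.
No further crashes.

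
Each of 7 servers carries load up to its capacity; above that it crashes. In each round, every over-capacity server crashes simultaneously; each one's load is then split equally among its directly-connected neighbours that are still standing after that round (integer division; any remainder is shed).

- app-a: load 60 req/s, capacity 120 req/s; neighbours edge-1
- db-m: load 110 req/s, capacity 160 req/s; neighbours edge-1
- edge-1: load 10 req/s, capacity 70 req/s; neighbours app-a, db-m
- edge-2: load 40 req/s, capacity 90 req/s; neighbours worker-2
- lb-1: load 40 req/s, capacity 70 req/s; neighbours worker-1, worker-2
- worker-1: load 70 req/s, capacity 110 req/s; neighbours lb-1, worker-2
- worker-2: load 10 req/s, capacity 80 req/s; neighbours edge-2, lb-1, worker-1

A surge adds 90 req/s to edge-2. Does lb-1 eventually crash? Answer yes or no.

Round 1 — edge-2 at 130 > 90. edge-2 crashes.
  edge-2 sheds 130 req/s to worker-2: 130 each.
    worker-2: 10+130 = 140 > 80
Round 2 — worker-2 crashes.
  worker-2 sheds 140 req/s to lb-1, worker-1: 70 each.
    lb-1: 40+70 = 110 > 70
    worker-1: 70+70 = 140 > 110
Round 3 — lb-1, worker-1 crash.
  lb-1 sheds 110 req/s: no online neighbours, lost.
  worker-1 sheds 140 req/s: no online neighbours, lost.
No further crashes.

yes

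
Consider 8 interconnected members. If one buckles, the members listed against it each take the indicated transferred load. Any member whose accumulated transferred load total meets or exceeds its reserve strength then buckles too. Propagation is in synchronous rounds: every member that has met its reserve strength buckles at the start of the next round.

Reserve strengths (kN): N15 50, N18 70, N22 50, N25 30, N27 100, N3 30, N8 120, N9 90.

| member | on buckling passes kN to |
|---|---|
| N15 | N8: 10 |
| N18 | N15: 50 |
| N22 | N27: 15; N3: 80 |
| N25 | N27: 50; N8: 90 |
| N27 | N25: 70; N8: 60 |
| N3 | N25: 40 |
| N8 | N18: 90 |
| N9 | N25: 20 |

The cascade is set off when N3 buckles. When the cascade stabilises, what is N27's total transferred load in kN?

Round 1 — N3 buckles (initial).
  N25: +40 → 40 ≥ 30
Round 2 — N25 buckles.
  N27: +50 → 50 < 100
  N8: +90 → 90 < 120
No further bucklings.

50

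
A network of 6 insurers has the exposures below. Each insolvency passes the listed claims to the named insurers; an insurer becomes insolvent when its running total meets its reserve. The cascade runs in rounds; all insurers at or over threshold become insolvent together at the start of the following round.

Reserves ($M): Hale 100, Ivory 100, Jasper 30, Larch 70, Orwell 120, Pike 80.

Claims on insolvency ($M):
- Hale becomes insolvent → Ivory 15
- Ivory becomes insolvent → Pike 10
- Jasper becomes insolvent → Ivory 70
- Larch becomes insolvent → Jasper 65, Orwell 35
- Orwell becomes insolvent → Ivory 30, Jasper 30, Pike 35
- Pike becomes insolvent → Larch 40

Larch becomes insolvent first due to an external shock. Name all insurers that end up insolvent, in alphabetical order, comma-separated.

Jasper, Larch

Round 1 — Larch becomes insolvent (initial).
  Jasper: +65 → 65 ≥ 30
  Orwell: +35 → 35 < 120
Round 2 — Jasper becomes insolvent.
  Ivory: +70 → 70 < 100
No further insolvencies.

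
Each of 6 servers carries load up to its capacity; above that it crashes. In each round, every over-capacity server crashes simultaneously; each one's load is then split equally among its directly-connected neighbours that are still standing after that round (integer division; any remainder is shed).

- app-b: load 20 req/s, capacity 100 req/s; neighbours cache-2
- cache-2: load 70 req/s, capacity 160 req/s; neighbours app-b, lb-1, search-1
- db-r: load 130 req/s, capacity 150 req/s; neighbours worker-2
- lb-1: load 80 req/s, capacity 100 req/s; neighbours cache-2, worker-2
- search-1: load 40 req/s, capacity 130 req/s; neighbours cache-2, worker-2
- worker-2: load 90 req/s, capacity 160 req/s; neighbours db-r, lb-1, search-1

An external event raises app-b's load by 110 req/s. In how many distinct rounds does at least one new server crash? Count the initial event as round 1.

5

Round 1 — app-b at 130 > 100. app-b crashes.
  app-b sheds 130 req/s to cache-2: 130 each.
    cache-2: 70+130 = 200 > 160
Round 2 — cache-2 crashes.
  cache-2 sheds 200 req/s to lb-1, search-1: 100 each.
    lb-1: 80+100 = 180 > 100
    search-1: 40+100 = 140 > 130
Round 3 — lb-1, search-1 crash.
  lb-1 sheds 180 req/s to worker-2: 180 each.
    worker-2: 90+180 = 270 > 160
  search-1 sheds 140 req/s to worker-2: 140 each.
    worker-2: 270+140 = 410 > 160
Round 4 — worker-2 crashes.
  worker-2 sheds 410 req/s to db-r: 410 each.
    db-r: 130+410 = 540 > 150
Round 5 — db-r crashes.
  db-r sheds 540 req/s: no online neighbours, lost.
No further crashes.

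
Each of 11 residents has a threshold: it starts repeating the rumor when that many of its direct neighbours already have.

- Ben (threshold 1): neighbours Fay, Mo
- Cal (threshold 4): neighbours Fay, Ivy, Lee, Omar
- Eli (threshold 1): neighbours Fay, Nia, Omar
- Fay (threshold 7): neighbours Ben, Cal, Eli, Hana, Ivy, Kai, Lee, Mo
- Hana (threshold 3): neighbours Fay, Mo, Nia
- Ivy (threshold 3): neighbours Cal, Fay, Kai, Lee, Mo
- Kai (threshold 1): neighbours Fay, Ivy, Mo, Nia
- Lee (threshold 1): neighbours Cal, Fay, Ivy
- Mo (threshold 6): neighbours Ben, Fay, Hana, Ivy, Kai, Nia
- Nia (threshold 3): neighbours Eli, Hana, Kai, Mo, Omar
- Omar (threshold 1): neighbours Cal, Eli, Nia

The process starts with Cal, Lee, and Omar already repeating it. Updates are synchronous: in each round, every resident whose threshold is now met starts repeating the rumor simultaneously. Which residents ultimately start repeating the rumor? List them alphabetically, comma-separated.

Round 1 — Cal, Lee, Omar start repeating the rumor (initial).
Round 2 — checking thresholds:
  Eli: 1 of 3 neighbours ≥ 1, starts repeating the rumor.
  Fay: 2 of 8 neighbours < 7, not yet.
  Ivy: 2 of 5 neighbours < 3, not yet.
  Nia: 1 of 5 neighbours < 3, not yet.
Round 3 — no new spreads; cascade stops.

Cal, Eli, Lee, Omar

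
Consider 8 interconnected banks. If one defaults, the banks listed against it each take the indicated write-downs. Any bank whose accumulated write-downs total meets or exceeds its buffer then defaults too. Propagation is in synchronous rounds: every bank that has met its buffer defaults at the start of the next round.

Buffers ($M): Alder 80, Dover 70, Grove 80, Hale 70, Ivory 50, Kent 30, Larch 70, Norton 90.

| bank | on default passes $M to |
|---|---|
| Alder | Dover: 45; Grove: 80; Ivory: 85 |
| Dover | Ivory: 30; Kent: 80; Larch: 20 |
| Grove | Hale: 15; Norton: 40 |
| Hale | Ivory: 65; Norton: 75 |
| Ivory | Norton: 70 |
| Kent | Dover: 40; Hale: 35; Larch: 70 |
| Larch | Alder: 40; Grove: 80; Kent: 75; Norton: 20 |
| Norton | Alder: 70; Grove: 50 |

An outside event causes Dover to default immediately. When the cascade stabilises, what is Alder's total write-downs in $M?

Round 1 — Dover defaults (initial).
  Ivory: +30 → 30 < 50
  Kent: +80 → 80 ≥ 30
  Larch: +20 → 20 < 70
Round 2 — Kent defaults.
  Hale: +35 → 35 < 70
  Larch: +70 → 90 ≥ 70
Round 3 — Larch defaults.
  Alder: +40 → 40 < 80
  Grove: +80 → 80 ≥ 80
  Norton: +20 → 20 < 90
Round 4 — Grove defaults.
  Hale: +15 → 50 < 70
  Norton: +40 → 60 < 90
No further defaults.

40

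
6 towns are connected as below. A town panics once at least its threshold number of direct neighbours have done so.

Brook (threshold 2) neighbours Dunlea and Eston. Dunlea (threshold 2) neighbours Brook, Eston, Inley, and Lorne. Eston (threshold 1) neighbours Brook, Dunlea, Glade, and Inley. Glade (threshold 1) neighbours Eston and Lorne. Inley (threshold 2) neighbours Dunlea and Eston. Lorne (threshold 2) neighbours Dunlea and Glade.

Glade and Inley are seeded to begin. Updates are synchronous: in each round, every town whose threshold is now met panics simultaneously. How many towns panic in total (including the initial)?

6

Round 1 — Glade, Inley panic (initial).
Round 2 — checking thresholds:
  Dunlea: 1 of 4 neighbours < 2, not yet.
  Eston: 2 of 4 neighbours ≥ 1, panics.
  Lorne: 1 of 2 neighbours < 2, not yet.
Round 3 — checking thresholds:
  Brook: 1 of 2 neighbours < 2, not yet.
  Dunlea: 2 of 4 neighbours ≥ 2, panics.
  Lorne: 1 of 2 neighbours < 2, not yet.
Round 4 — checking thresholds:
  Brook: 2 of 2 neighbours ≥ 2, panics.
  Lorne: 2 of 2 neighbours ≥ 2, panics.
Round 5 — no new panics; cascade stops.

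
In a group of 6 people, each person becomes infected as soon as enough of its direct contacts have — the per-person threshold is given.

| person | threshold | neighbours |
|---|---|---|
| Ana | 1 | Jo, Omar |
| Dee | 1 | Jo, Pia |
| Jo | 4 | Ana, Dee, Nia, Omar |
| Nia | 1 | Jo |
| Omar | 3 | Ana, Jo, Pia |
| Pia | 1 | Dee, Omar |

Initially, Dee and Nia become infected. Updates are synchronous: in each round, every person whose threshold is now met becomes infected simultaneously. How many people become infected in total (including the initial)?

Round 1 — Dee, Nia become infected (initial).
Round 2 — checking thresholds:
  Jo: 2 of 4 neighbours < 4, not yet.
  Pia: 1 of 2 neighbours ≥ 1, becomes infected.
Round 3 — no new infections; cascade stops.

3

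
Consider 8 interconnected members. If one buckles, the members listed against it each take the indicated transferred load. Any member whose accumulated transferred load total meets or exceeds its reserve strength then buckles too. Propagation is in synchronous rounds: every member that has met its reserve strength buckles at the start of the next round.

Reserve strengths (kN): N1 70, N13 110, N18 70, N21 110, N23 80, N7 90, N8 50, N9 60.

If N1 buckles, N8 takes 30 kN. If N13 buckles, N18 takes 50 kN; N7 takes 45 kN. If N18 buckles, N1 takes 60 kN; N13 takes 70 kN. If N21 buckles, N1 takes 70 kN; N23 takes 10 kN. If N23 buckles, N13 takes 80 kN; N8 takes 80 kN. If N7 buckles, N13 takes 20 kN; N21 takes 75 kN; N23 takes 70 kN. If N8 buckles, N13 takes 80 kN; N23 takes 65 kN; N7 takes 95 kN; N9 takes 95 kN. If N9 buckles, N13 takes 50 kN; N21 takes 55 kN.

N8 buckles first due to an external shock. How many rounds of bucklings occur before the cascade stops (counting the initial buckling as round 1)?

Round 1 — N8 buckles (initial).
  N13: +80 → 80 < 110
  N23: +65 → 65 < 80
  N7: +95 → 95 ≥ 90
  N9: +95 → 95 ≥ 60
Round 2 — N7, N9 buckle.
  N13: +20+50 → 150 ≥ 110
  N21: +75+55 → 130 ≥ 110
  N23: +70 → 135 ≥ 80
Round 3 — N13, N21, N23 buckle.
  N1: +70 → 70 ≥ 70
  N18: +50 → 50 < 70
Round 4 — N1 buckles.
No further bucklings.

4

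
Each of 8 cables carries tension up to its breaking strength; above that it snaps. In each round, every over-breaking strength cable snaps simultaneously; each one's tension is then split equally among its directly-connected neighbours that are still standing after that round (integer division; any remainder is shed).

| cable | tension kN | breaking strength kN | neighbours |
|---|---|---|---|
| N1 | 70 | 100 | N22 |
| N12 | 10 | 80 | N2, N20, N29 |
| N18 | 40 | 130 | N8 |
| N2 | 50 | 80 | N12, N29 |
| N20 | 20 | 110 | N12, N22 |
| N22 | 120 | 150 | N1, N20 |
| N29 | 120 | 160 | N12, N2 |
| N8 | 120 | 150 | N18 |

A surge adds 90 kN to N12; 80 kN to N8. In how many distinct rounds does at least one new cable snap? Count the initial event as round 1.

3

Round 1 — N12 at 100 > 80; N8 at 200 > 150. N12, N8 snap.
  N12 sheds 100 kN to N2, N20, N29: 33 each (1 lost).
    N2: 50+33 = 83 > 80
    N20: 20+33 = 53 ≤ 110
    N29: 120+33 = 153 ≤ 160
  N8 sheds 200 kN to N18: 200 each.
    N18: 40+200 = 240 > 130
Round 2 — N18, N2 snap.
  N18 sheds 240 kN: no online neighbours, lost.
  N2 sheds 83 kN to N29: 83 each.
    N29: 153+83 = 236 > 160
Round 3 — N29 snaps.
  N29 sheds 236 kN: no online neighbours, lost.
No further breaks.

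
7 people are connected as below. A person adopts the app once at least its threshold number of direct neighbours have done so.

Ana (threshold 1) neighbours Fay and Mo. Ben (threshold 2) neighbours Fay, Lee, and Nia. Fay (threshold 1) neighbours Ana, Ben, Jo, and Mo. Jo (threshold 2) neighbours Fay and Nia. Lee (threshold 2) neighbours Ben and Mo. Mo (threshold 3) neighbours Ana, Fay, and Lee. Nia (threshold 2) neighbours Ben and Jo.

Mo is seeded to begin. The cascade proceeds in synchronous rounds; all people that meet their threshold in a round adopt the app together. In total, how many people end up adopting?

Round 1 — Mo adopts the app (initial).
Round 2 — checking thresholds:
  Ana: 1 of 2 neighbours ≥ 1, adopts the app.
  Fay: 1 of 4 neighbours ≥ 1, adopts the app.
  Lee: 1 of 2 neighbours < 2, below threshold.
Round 3 — no new adoptions; cascade stops.

3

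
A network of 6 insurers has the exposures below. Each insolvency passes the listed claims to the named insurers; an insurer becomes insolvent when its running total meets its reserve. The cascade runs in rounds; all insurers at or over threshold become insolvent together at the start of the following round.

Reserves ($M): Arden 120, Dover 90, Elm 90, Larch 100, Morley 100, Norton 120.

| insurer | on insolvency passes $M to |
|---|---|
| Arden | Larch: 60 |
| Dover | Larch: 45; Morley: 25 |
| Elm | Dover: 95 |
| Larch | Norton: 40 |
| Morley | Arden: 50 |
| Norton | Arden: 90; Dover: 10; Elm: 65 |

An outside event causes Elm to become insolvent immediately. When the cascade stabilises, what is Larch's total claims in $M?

Round 1 — Elm becomes insolvent (initial).
  Dover: +95 → 95 ≥ 90
Round 2 — Dover becomes insolvent.
  Larch: +45 → 45 < 100
  Morley: +25 → 25 < 100
No further insolvencies.

45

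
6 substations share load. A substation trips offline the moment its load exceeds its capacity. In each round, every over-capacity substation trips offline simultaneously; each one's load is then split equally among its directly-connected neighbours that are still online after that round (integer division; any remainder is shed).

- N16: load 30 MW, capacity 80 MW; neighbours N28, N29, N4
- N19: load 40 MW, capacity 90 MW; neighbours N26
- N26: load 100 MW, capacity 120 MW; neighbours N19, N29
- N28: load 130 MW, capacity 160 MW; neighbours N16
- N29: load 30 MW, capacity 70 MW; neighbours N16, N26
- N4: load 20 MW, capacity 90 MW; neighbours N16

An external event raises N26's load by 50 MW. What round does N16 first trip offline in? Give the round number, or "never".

3

Round 1 — N26 at 150 > 120. N26 trips offline.
  N26 sheds 150 MW to N19, N29: 75 each.
    N19: 40+75 = 115 > 90
    N29: 30+75 = 105 > 70
Round 2 — N19, N29 trip offline.
  N19 sheds 115 MW: no online neighbours, lost.
  N29 sheds 105 MW to N16: 105 each.
    N16: 30+105 = 135 > 80
Round 3 — N16 trips offline.
  N16 sheds 135 MW to N28, N4: 67 each (1 lost).
    N28: 130+67 = 197 > 160
    N4: 20+67 = 87 ≤ 90
Round 4 — N28 trips offline.
  N28 sheds 197 MW: no online neighbours, lost.
No further trips.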